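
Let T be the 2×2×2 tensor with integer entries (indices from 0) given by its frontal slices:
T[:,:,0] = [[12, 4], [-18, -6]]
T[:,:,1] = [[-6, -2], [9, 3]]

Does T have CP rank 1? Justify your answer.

Yes

If T = a ⊗ b ⊗ c then every fibre of T is a multiple of the corresponding factor, so read the factors off the fibres through the nonzero entry T[0,0,0] = 12.
The mode-1 fibre T[:,0,0] = [12, -18] gives a = (2, -3) (primitive direction); the mode-2 fibre T[0,:,0] = [12, 4] gives b = (3, 1); then c[k] = T[0,0,k] / (a[0]·b[0]) = [12, -6] / 6 = (2, -1).
Expanding (2, -3) ⊗ (3, 1) ⊗ (2, -1) reproduces all 8 entries of T, so T = (2, -3) ⊗ (3, 1) ⊗ (2, -1) and rank(T) ≤ 1.
Equivalently every frontal slice T[:,:,k] is c[k] times the rank-1 matrix (2, -3) ⊗ (3, 1). So T has rank 1 (it is nonzero).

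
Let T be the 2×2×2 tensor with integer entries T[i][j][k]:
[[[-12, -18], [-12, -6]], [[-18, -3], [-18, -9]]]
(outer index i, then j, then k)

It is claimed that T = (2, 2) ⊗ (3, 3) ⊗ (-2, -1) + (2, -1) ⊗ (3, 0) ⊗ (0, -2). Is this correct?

No

Reconstruct entry (1,0,0) from the claimed factors: Σₗ aₗ[1]bₗ[0]cₗ[0] = (2)·(3)·(-2) + (-1)·(3)·(0) = -12, but T[1,0,0] = -18. The claim is false.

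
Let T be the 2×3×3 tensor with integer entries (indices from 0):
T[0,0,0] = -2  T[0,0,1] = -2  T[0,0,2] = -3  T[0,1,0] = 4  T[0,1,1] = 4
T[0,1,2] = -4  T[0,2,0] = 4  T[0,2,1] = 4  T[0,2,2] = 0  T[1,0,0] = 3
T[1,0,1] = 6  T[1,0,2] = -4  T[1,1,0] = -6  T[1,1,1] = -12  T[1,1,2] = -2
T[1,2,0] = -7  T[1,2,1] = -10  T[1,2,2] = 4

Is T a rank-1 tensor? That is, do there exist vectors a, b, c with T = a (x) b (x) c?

The mode-2 unfolding of T (rows indexed by j, columns by (i,k) = (0,0), (0,1), (0,2), (1,0), (1,1), (1,2)) is [[-2, -2, -3, 3, 6, -4], [4, 4, -4, -6, -12, -2], [4, 4, 0, -7, -10, 4]].
There the 3×3 minor on rows j ∈ {0, 1, 2}, columns (i,k) ∈ {(0,0), (0,2), (1,0)} is det [[-2, -3, 3], [4, -4, -6], [4, 0, -7]] = -20 ≠ 0, so this unfolding has rank ≥ 3; CP rank is at least every unfolding rank, so rank(T) ≥ 3.
In particular rank(T) ≥ 3 > 1, so T is not rank-1.

No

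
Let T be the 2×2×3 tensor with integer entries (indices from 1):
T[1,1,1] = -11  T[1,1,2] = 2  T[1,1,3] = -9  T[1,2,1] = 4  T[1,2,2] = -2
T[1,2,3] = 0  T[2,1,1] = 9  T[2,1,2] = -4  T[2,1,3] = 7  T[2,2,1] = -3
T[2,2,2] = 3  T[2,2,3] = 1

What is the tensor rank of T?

3

Lower bound: the mode-3 unfolding of T (rows indexed by k, columns by (i,j) = (1,1), (1,2), (2,1), (2,2)) is [[-11, 4, 9, -3], [2, -2, -4, 3], [-9, 0, 7, 1]].
There the 3×3 minor on rows k ∈ {1, 2, 3}, columns (i,j) ∈ {(1,1), (1,2), (2,1)} is det [[-11, 4, 9], [2, -2, -4], [-9, 0, 7]] = 80 ≠ 0, so this unfolding has rank ≥ 3; CP rank is at least every unfolding rank, so rank(T) ≥ 3. (Flattening ranks never certify an upper bound on CP rank; for that we must actually write T with 3 rank-1 terms.)
Upper bound: T is a sum of 3 rank-1 terms, T = (1, -1) ∘ (1, 0) ∘ (-8, 8, -4) + (1, -1) ∘ (1, 2) ∘ (1, -2, -1) + (2, -1) ∘ (2, -1) ∘ (-1, -1, -1) (written with every a and b primitive with positive leading entry and the scale carried by c; CP decompositions are not unique, and this one is verified by expanding entrywise), so rank(T) ≤ 3.
These bounds meet, so rank(T) = 3.
Check entry T[1,1,1] = -11: (1)·(1)·(-8) + (1)·(1)·(1) + (2)·(2)·(-1) = -11.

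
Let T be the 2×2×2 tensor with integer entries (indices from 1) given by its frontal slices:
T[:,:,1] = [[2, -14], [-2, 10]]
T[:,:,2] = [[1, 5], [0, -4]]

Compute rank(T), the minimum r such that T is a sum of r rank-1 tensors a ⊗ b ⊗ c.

Lower bound: the mode-3 unfolding of T (rows indexed by k, columns by (i,j) = (1,1), (1,2), (2,1), (2,2)) is [[2, -14, -2, 10], [1, 5, 0, -4]].
There the 2×2 minor on rows k ∈ {1, 2}, columns (i,j) ∈ {(1,1), (1,2)} is det [[2, -14], [1, 5]] = 24 ≠ 0, so this unfolding has rank ≥ 2; CP rank is at least every unfolding rank, so rank(T) ≥ 2. (Unfolding ranks only ever bound the CP rank from below — rank(T) can be strictly larger than all of them — so the matching upper bound has to come from an explicit 2-term decomposition.)
Upper bound — finding two terms. Write S_k = T[:,:,k] for the frontal slices: S₁ = [[2, -14], [-2, 10]], S₂ = [[1, 5], [0, -4]].
If T = a₁ ⊗ b₁ ⊗ c₁ + a₂ ⊗ b₂ ⊗ c₂ then each S_k = c₁[k]·a₁b₁ᵀ + c₂[k]·a₂b₂ᵀ. S₁ and S₂ are linearly independent, so a₁b₁ᵀ and a₂b₂ᵀ must span the same plane of matrices: they are the rank-1 matrices of the form x·S₁ + y·S₂.
det(x·S₁ + y·S₂) is −8·x² + 12·xy − 4·y² = (-4)·(2·x − y)(x − y), vanishing at (x:y) = (1:2) and (1:1).
M₁ = S₁ + 2·S₂ = [[4, -4], [-2, 2]] = 2·[2, -1][1, -1]ᵀ and M₂ = S₁ + S₂ = [[3, -9], [-2, 6]] = [3, -2][1, -3]ᵀ, so take a₁ = [2, -1], b₁ = [1, -1], a₂ = [3, -2], b₂ = [1, -3].
Each slice is an integer combination of E₁ = a₁b₁ᵀ and E₂ = a₂b₂ᵀ: S₁ = −2·E₁ + 2·E₂, S₂ = 2·E₁ − E₂; reading off coefficients, c₁ = [-2, 2] and c₂ = [2, -1].
Hence T = [2, -1] ⊗ [1, -1] ⊗ [-2, 2] + [3, -2] ⊗ [1, -3] ⊗ [2, -1], so rank(T) ≤ 2.
These bounds meet, so rank(T) = 2.

2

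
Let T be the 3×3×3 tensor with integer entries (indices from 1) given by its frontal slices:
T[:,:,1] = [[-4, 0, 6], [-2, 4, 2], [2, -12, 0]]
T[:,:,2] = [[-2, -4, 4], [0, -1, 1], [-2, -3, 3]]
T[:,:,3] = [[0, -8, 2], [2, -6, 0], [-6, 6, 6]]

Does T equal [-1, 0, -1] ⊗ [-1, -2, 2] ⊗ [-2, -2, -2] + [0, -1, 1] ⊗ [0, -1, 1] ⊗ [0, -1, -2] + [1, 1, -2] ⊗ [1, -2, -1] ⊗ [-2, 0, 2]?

Yes

Reconstruct entrywise from the claimed factors. For example, T[1,3,3] = 2 and Σₗ aₗ[1]bₗ[3]cₗ[3] = (-1)·(2)·(-2) + (0)·(1)·(-2) + (1)·(-1)·(2) = 2; checking all 27 entries, every one matches. The claim holds.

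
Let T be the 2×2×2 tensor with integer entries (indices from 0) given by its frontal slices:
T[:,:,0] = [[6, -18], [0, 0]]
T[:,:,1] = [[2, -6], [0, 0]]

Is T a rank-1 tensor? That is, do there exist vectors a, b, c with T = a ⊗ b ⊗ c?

If T = a ⊗ b ⊗ c then every fibre of T is a multiple of the corresponding factor, so read the factors off the fibres through the nonzero entry T[0,0,0] = 6.
The mode-1 fibre T[:,0,0] = [6, 0] gives a = [1, 0] (primitive direction); the mode-2 fibre T[0,:,0] = [6, -18] gives b = [1, -3]; then c[k] = T[0,0,k] / (a[0]·b[0]) = [6, 2] / 1 = [6, 2].
Expanding [1, 0] ⊗ [1, -3] ⊗ [6, 2] reproduces all 8 entries of T, so T = [1, 0] ⊗ [1, -3] ⊗ [6, 2] and rank(T) ≤ 1.
Equivalently every frontal slice T[:,:,k] is c[k] times the rank-1 matrix [1, 0] ⊗ [1, -3]. So T has rank 1 (it is nonzero).

Yes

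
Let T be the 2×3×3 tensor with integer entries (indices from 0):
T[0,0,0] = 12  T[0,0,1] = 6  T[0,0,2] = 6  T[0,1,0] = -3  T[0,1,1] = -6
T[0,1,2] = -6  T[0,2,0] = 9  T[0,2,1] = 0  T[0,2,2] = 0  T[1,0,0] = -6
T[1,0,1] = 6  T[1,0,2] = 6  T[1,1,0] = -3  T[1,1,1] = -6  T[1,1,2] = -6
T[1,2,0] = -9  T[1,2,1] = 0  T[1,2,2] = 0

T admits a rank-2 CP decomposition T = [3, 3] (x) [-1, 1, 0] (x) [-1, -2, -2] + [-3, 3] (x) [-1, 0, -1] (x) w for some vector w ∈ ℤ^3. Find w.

Subtract the known terms from T to get the rank-1 residual R = [-3, 3] (x) [-1, 0, -1] (x) w, so R[i,j,k] = a[i]·b[j]·w[k]. Pick indices with nonzero a[0]·b[0] = (-3)·(-1) = 3. Only the fibre through (0,0,·) is needed: R[0,0,:] = T[0,0,:] − Σₗ aₗ[0]bₗ[0]cₗ = [12, 6, 6] − (3)·(-1)·[-1, -2, -2] = [9, 0, 0]. Then w[k] = R[0,0,k] / 3 for each k, giving w = [9, 0, 0] / 3 = [3, 0, 0].

w = [3, 0, 0]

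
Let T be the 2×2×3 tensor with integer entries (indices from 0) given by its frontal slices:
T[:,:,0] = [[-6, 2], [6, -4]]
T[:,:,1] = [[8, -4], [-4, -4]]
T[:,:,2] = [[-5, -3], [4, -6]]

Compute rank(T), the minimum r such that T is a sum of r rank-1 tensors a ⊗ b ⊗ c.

3

Lower bound: the mode-3 unfolding of T (rows indexed by k, columns by (i,j) = (0,0), (0,1), (1,0), (1,1)) is [[-6, 2, 6, -4], [8, -4, -4, -4], [-5, -3, 4, -6]].
There the 3×3 minor on rows k ∈ {0, 1, 2}, columns (i,j) ∈ {(0,0), (0,1), (1,0)} is det [[-6, 2, 6], [8, -4, -4], [-5, -3, 4]] = -120 ≠ 0, so this unfolding has rank ≥ 3; CP rank is at least every unfolding rank, so rank(T) ≥ 3. (Flattening ranks never certify an upper bound on CP rank; for that we must actually write T with 3 rank-1 terms.)
Upper bound: T is a sum of 3 rank-1 terms, T = (1, -2) ⊗ (1, -1) ⊗ (-2, 0, -1) + (1, 1) ⊗ (0, 1) ⊗ (0, -4, -4) + (2, -1) ⊗ (1, 0) ⊗ (-2, 4, -2) (written with every a and b primitive with positive leading entry and the scale carried by c; CP decompositions are not unique, and this one is verified by expanding entrywise), so rank(T) ≤ 3.
These bounds meet, so rank(T) = 3.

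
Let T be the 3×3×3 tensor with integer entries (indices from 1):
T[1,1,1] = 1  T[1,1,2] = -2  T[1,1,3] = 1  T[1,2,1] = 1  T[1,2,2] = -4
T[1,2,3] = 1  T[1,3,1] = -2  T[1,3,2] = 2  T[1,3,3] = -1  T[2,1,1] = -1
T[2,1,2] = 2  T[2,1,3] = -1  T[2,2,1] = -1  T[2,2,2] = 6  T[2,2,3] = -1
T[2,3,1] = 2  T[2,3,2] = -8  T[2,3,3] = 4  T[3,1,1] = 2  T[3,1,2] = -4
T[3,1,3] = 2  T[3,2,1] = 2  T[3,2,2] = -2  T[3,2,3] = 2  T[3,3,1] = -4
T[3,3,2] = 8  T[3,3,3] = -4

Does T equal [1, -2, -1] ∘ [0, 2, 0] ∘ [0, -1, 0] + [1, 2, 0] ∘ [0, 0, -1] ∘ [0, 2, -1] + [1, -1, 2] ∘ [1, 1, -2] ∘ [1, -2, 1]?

Yes

Reconstruct entrywise from the claimed factors. For example, T[2,3,1] = 2 and Σₗ aₗ[2]bₗ[3]cₗ[1] = (-2)·(0)·(0) + (2)·(-1)·(0) + (-1)·(-2)·(1) = 2; checking all 27 entries, every one matches. The claim holds.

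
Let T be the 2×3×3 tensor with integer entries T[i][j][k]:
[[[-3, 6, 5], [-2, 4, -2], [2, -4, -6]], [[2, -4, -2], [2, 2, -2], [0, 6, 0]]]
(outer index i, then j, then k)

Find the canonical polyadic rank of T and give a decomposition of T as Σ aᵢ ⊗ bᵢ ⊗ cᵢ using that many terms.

Lower bound: the mode-3 unfolding of T (rows indexed by k, columns by (i,j) = (0,0), (0,1), (0,2), (1,0), (1,1), (1,2)) is [[-3, -2, 2, 2, 2, 0], [6, 4, -4, -4, 2, 6], [5, -2, -6, -2, -2, 0]].
There the 3×3 minor on rows k ∈ {0, 1, 2}, columns (i,j) ∈ {(0,0), (0,1), (1,1)} is det [[-3, -2, 2], [6, 4, 2], [5, -2, -2]] = -96 ≠ 0, so this unfolding has rank ≥ 3; CP rank is at least every unfolding rank, so rank(T) ≥ 3. (This is only a lower bound: in general the CP rank may exceed every unfolding rank, so we still need to exhibit 3 rank-1 terms summing to T.)
Upper bound: T is a sum of 3 rank-1 terms, T = [0, 1] ⊗ [0, 1, 1] ⊗ [2, 2, -2] + [1, 0] ⊗ [1, -2, -2] ⊗ [1, -2, 1] + [2, -1] ⊗ [1, 0, -1] ⊗ [-2, 4, 2] (one valid choice — decompositions are not unique — normalised so each a, b is primitive with positive first nonzero entry; check it by expanding all entries), so rank(T) ≤ 3.
These bounds meet, so rank(T) = 3.

rank(T) = 3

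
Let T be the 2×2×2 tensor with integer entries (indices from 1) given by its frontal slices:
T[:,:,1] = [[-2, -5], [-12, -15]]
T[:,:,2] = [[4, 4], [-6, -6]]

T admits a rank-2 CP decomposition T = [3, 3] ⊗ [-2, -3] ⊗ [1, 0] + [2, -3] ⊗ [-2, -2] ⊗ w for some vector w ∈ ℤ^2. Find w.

Subtract the known terms from T to get the rank-1 residual R = [2, -3] ⊗ [-2, -2] ⊗ w, so R[i,j,k] = a[i]·b[j]·w[k]. Pick indices with nonzero a[1]·b[1] = (2)·(-2) = -4. Only the fibre through (1,1,·) is needed: R[1,1,:] = T[1,1,:] − Σₗ aₗ[1]bₗ[1]cₗ = [-2, 4] − (3)·(-2)·[1, 0] = [4, 4]. Then w[k] = R[1,1,k] / -4 for each k, giving w = [4, 4] / -4 = [-1, -1].

w = [-1, -1]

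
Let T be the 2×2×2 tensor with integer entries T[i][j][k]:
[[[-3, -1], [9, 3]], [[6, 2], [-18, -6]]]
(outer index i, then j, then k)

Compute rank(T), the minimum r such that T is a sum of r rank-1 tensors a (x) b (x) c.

1

Lower bound: T ≠ 0 (e.g. T[0,0,0] = -3), so rank(T) ≥ 1.
Upper bound: if T = a (x) b (x) c then every fibre of T is a multiple of the corresponding factor, so read the factors off the fibres through the nonzero entry T[0,0,0] = -3.
The mode-1 fibre T[:,0,0] = [-3, 6] gives a = [1, -2] (primitive direction); the mode-2 fibre T[0,:,0] = [-3, 9] gives b = [1, -3]; then c[k] = T[0,0,k] / (a[0]·b[0]) = [-3, -1] / 1 = [-3, -1].
Expanding [1, -2] (x) [1, -3] (x) [-3, -1] reproduces all 8 entries of T, so T = [1, -2] (x) [1, -3] (x) [-3, -1] and rank(T) ≤ 1.
These bounds meet, so rank(T) = 1.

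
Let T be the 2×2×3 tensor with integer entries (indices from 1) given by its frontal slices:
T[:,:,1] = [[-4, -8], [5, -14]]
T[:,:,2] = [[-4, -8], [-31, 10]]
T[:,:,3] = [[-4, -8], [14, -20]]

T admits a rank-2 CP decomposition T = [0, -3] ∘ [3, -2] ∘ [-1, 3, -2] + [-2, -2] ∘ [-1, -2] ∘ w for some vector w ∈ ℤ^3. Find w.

Subtract the known terms from T to get the rank-1 residual R = [-2, -2] ∘ [-1, -2] ∘ w, so R[i,j,k] = a[i]·b[j]·w[k]. Pick indices with nonzero a[1]·b[1] = (-2)·(-1) = 2. Only the fibre through (1,1,·) is needed: R[1,1,:] = T[1,1,:] − Σₗ aₗ[1]bₗ[1]cₗ = [-4, -4, -4] − (0)·(3)·[-1, 3, -2] = [-4, -4, -4]. Then w[k] = R[1,1,k] / 2 for each k, giving w = [-4, -4, -4] / 2 = [-2, -2, -2].

w = [-2, -2, -2]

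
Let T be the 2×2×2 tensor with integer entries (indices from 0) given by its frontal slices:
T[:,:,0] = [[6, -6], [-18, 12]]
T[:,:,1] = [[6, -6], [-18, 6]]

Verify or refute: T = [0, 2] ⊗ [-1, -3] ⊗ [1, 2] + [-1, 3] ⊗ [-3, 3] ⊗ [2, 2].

No

Reconstruct entry (1,0,0) from the claimed factors: Σₗ aₗ[1]bₗ[0]cₗ[0] = (2)·(-1)·(1) + (3)·(-3)·(2) = -20, but T[1,0,0] = -18. The claim is false.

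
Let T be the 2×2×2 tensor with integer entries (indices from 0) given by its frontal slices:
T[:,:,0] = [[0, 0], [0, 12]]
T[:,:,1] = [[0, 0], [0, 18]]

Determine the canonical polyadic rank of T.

1

Lower bound: T ≠ 0 (e.g. T[1,1,0] = 12), so rank(T) ≥ 1.
Upper bound: if T = a ⊗ b ⊗ c then every fibre of T is a multiple of the corresponding factor, so read the factors off the fibres through the nonzero entry T[1,1,0] = 12.
The mode-1 fibre T[:,1,0] = [0, 12] gives a = (0, 1) (primitive direction); the mode-2 fibre T[1,:,0] = [0, 12] gives b = (0, 1); then c[k] = T[1,1,k] / (a[1]·b[1]) = [12, 18] / 1 = (12, 18).
Expanding (0, 1) ⊗ (0, 1) ⊗ (12, 18) reproduces all 8 entries of T, so T = (0, 1) ⊗ (0, 1) ⊗ (12, 18) and rank(T) ≤ 1.
These bounds meet, so rank(T) = 1.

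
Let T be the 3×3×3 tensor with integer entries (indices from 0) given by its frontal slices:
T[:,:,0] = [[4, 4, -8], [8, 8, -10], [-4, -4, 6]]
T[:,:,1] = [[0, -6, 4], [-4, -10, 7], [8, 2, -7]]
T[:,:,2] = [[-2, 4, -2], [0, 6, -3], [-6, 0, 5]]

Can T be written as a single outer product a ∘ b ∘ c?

No

The mode-1 unfolding of T (rows indexed by i, columns by (j,k) = (0,0), (0,1), (0,2), (1,0), (1,1), (1,2), (2,0), (2,1), (2,2)) is [[4, 0, -2, 4, -6, 4, -8, 4, -2], [8, -4, 0, 8, -10, 6, -10, 7, -3], [-4, 8, -6, -4, 2, 0, 6, -7, 5]].
There the 3×3 minor on rows i ∈ {0, 1, 2}, columns (j,k) ∈ {(0,0), (0,1), (2,0)} is det [[4, 0, -8], [8, -4, -10], [-4, 8, 6]] = -160 ≠ 0, so this unfolding has rank ≥ 3; CP rank is at least every unfolding rank, so rank(T) ≥ 3.
In particular rank(T) ≥ 3 > 1, so T is not rank-1.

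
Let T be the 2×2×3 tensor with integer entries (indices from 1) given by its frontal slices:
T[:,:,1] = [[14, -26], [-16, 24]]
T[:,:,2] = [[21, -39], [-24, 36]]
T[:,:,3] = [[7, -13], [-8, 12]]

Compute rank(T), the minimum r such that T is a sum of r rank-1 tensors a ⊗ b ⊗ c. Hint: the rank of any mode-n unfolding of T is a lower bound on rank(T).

Lower bound: the mode-1 unfolding of T (rows indexed by i, columns by (j,k) = (1,1), (1,2), (1,3), (2,1), (2,2), (2,3)) is [[14, 21, 7, -26, -39, -13], [-16, -24, -8, 24, 36, 12]].
There the 2×2 minor on rows i ∈ {1, 2}, columns (j,k) ∈ {(1,1), (2,1)} is det [[14, -26], [-16, 24]] = -80 ≠ 0, so this unfolding has rank ≥ 2; CP rank is at least every unfolding rank, so rank(T) ≥ 2. (This is only a lower bound: in general the CP rank may exceed every unfolding rank, so we still need to exhibit 2 rank-1 terms summing to T.)
Upper bound — finding two terms. Every mode-3 slice of T is a multiple of one matrix: T[:,:,k] = c[k]·M with c = [2, 3, 1] and M = [[7, -13], [-8, 12]] (rows indexed by i, columns by j). So it suffices to write M as a sum of two rank-1 matrices.
Splitting M by its rows (i = 1, 2), M = [1, 0][7, -13]ᵀ + [0, 1][-8, 12]ᵀ.
Hence T = [1, 0] ⊗ [7, -13] ⊗ [2, 3, 1] + [0, 1] ⊗ [-8, 12] ⊗ [2, 3, 1], so rank(T) ≤ 2.
These bounds meet, so rank(T) = 2.

2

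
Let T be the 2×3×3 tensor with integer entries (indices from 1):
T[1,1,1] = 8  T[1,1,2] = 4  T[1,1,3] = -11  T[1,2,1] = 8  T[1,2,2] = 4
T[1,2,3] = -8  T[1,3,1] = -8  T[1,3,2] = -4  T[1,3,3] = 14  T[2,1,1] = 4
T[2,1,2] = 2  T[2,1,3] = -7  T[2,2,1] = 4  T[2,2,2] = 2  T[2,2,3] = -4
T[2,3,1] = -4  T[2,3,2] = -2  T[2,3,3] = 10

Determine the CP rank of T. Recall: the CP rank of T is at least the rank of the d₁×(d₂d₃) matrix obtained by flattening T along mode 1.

Lower bound: the mode-2 unfolding of T (rows indexed by j, columns by (i,k) = (1,1), (1,2), (1,3), (2,1), (2,2), (2,3)) is [[8, 4, -11, 4, 2, -7], [8, 4, -8, 4, 2, -4], [-8, -4, 14, -4, -2, 10]].
There the 2×2 minor on rows j ∈ {1, 2}, columns (i,k) ∈ {(1,1), (1,3)} is det [[8, -11], [8, -8]] = 24 ≠ 0, so this unfolding has rank ≥ 2; CP rank is at least every unfolding rank, so rank(T) ≥ 2. (Unfolding ranks only ever bound the CP rank from below — rank(T) can be strictly larger than all of them — so the matching upper bound has to come from an explicit 2-term decomposition.)
Upper bound — finding two terms. Write S_k = T[:,:,k] for the frontal slices: S₁ = [[8, 8, -8], [4, 4, -4]], S₂ = [[4, 4, -4], [2, 2, -2]], S₃ = [[-11, -8, 14], [-7, -4, 10]].
If T = a₁ ⊗ b₁ ⊗ c₁ + a₂ ⊗ b₂ ⊗ c₂ then each S_k = c₁[k]·a₁b₁ᵀ + c₂[k]·a₂b₂ᵀ. S₁ and S₃ are linearly independent, so a₁b₁ᵀ and a₂b₂ᵀ must span the same plane of matrices: they are the rank-1 matrices of the form x·S₁ + y·S₃.
The 2×2 minor of x·S₁ + y·S₃ on rows {1,2}, columns {1,2} is 12·xy − 12·y² = 12·(x − y)(y), vanishing at (x:y) = (1:1) and (1:0).
M₁ = S₁ + S₃ = [[-3, 0, 6], [-3, 0, 6]] = (-3)·[1, 1][1, 0, -2]ᵀ and M₂ = S₁ = [[8, 8, -8], [4, 4, -4]] = 4·[2, 1][1, 1, -1]ᵀ, so take a₁ = [1, 1], b₁ = [1, 0, -2], a₂ = [2, 1], b₂ = [1, 1, -1].
Each slice is an integer combination of E₁ = a₁b₁ᵀ and E₂ = a₂b₂ᵀ: S₁ = 4·E₂, S₂ = 2·E₂, S₃ = −3·E₁ − 4·E₂; reading off coefficients, c₁ = [0, 0, -3] and c₂ = [4, 2, -4].
Hence T = [1, 1] ⊗ [1, 0, -2] ⊗ [0, 0, -3] + [2, 1] ⊗ [1, 1, -1] ⊗ [4, 2, -4], so rank(T) ≤ 2.
These bounds meet, so rank(T) = 2.
Check entry T[2,3,2] = -2: (1)·(-2)·(0) + (1)·(-1)·(2) = -2.

2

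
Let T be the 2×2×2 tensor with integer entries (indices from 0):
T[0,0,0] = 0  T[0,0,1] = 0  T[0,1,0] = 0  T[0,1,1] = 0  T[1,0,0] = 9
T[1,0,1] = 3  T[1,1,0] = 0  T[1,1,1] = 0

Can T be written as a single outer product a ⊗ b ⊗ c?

If T = a ⊗ b ⊗ c then every fibre of T is a multiple of the corresponding factor, so read the factors off the fibres through the nonzero entry T[1,0,0] = 9.
The mode-1 fibre T[:,0,0] = [0, 9] gives a = [0, 1] (primitive direction); the mode-2 fibre T[1,:,0] = [9, 0] gives b = [1, 0]; then c[k] = T[1,0,k] / (a[1]·b[0]) = [9, 3] / 1 = [9, 3].
Expanding [0, 1] ⊗ [1, 0] ⊗ [9, 3] reproduces all 8 entries of T, so T = [0, 1] ⊗ [1, 0] ⊗ [9, 3] and rank(T) ≤ 1.
Equivalently every frontal slice T[:,:,k] is c[k] times the rank-1 matrix [0, 1] ⊗ [1, 0]. So T has rank 1 (it is nonzero).

Yes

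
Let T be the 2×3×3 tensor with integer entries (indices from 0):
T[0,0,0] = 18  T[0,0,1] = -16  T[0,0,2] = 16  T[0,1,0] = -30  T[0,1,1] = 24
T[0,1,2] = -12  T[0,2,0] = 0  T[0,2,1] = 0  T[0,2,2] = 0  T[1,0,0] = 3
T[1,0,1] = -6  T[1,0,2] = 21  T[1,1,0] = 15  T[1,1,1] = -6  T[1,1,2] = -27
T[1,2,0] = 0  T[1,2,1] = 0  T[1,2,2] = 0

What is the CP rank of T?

Lower bound: the mode-1 unfolding of T (rows indexed by i, columns by (j,k) = (0,0), (0,1), (0,2), (1,0), (1,1), (1,2), (2,0), (2,1), (2,2)) is [[18, -16, 16, -30, 24, -12, 0, 0, 0], [3, -6, 21, 15, -6, -27, 0, 0, 0]].
There the 2×2 minor on rows i ∈ {0, 1}, columns (j,k) ∈ {(0,0), (0,1)} is det [[18, -16], [3, -6]] = -60 ≠ 0, so this unfolding has rank ≥ 2; CP rank is at least every unfolding rank, so rank(T) ≥ 2. (Flattening ranks never certify an upper bound on CP rank; for that we must actually write T with 2 rank-1 terms.)
Upper bound — finding two terms. Write S_k = T[:,:,k] for the frontal slices: S₀ = [[18, -30, 0], [3, 15, 0]], S₁ = [[-16, 24, 0], [-6, -6, 0]], S₂ = [[16, -12, 0], [21, -27, 0]].
If T = a₁ ∘ b₁ ∘ c₁ + a₂ ∘ b₂ ∘ c₂ then each S_k = c₁[k]·a₁b₁ᵀ + c₂[k]·a₂b₂ᵀ. S₀ and S₁ are linearly independent, so a₁b₁ᵀ and a₂b₂ᵀ must span the same plane of matrices: they are the rank-1 matrices of the form x·S₀ + y·S₁.
The 2×2 minor of x·S₀ + y·S₁ on rows {0,1}, columns {0,1} is 360·x² − 600·xy + 240·y² = 120·(3·x − 2·y)(x − y), vanishing at (x:y) = (2:3) and (1:1).
M₁ = 2·S₀ + 3·S₁ = [[-12, 12, 0], [-12, 12, 0]] = (-12)·(1, 1)(1, -1, 0)ᵀ and M₂ = S₀ + S₁ = [[2, -6, 0], [-3, 9, 0]] = (2, -3)(1, -3, 0)ᵀ, so take a₁ = (1, 1), b₁ = (1, -1, 0), a₂ = (2, -3), b₂ = (1, -3, 0).
Each slice is an integer combination of E₁ = a₁b₁ᵀ and E₂ = a₂b₂ᵀ: S₀ = 12·E₁ + 3·E₂, S₁ = −12·E₁ − 2·E₂, S₂ = 18·E₁ − E₂; reading off coefficients, c₁ = (12, -12, 18) and c₂ = (3, -2, -1).
Hence T = (1, 1) ∘ (1, -1, 0) ∘ (12, -12, 18) + (2, -3) ∘ (1, -3, 0) ∘ (3, -2, -1), so rank(T) ≤ 2.
These bounds meet, so rank(T) = 2.

2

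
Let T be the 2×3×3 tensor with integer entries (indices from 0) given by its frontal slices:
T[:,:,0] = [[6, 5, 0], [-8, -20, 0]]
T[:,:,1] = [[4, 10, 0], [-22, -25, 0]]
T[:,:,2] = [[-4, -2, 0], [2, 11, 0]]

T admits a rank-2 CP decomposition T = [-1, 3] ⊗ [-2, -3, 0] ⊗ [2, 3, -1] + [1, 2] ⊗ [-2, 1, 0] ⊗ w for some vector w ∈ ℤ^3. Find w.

w = [-1, 1, 1]

Subtract the known terms from T to get the rank-1 residual R = [1, 2] ⊗ [-2, 1, 0] ⊗ w, so R[i,j,k] = a[i]·b[j]·w[k]. Pick indices with nonzero a[0]·b[0] = (1)·(-2) = -2. Only the fibre through (0,0,·) is needed: R[0,0,:] = T[0,0,:] − Σₗ aₗ[0]bₗ[0]cₗ = [6, 4, -4] − (-1)·(-2)·[2, 3, -1] = [2, -2, -2]. Then w[k] = R[0,0,k] / -2 for each k, giving w = [2, -2, -2] / -2 = [-1, 1, 1].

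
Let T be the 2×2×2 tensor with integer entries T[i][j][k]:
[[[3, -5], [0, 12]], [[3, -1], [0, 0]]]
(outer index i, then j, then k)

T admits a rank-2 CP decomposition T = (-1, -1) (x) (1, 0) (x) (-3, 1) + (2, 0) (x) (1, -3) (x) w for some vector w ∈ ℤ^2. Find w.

w = (0, -2)

Subtract the known terms from T to get the rank-1 residual R = (2, 0) (x) (1, -3) (x) w, so R[i,j,k] = a[i]·b[j]·w[k]. Pick indices with nonzero a[0]·b[0] = (2)·(1) = 2. Only the fibre through (0,0,·) is needed: R[0,0,:] = T[0,0,:] − Σₗ aₗ[0]bₗ[0]cₗ = [3, -5] − (-1)·(1)·(-3, 1) = [0, -4]. Then w[k] = R[0,0,k] / 2 for each k, giving w = [0, -4] / 2 = (0, -2).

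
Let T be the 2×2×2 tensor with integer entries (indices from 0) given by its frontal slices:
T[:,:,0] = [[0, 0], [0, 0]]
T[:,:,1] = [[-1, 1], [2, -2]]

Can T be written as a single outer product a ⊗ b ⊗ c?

If T = a ⊗ b ⊗ c then every fibre of T is a multiple of the corresponding factor, so read the factors off the fibres through the nonzero entry T[0,0,1] = -1.
The mode-1 fibre T[:,0,1] = [-1, 2] gives a = [1, -2] (primitive direction); the mode-2 fibre T[0,:,1] = [-1, 1] gives b = [1, -1]; then c[k] = T[0,0,k] / (a[0]·b[0]) = [0, -1] / 1 = [0, -1].
Expanding [1, -2] ⊗ [1, -1] ⊗ [0, -1] reproduces all 8 entries of T, so T = [1, -2] ⊗ [1, -1] ⊗ [0, -1] and rank(T) ≤ 1.
Equivalently every frontal slice T[:,:,k] is c[k] times the rank-1 matrix [1, -2] ⊗ [1, -1]. So T has rank 1 (it is nonzero).

Yes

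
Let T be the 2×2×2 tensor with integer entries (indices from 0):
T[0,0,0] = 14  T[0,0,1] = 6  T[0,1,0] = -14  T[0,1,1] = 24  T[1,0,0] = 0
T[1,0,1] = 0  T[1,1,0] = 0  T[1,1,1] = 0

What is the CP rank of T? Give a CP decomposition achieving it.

rank(T) = 2

Lower bound: the mode-3 unfolding of T (rows indexed by k, columns by (i,j) = (0,0), (0,1), (1,0), (1,1)) is [[14, -14, 0, 0], [6, 24, 0, 0]].
There the 2×2 minor on rows k ∈ {0, 1}, columns (i,j) ∈ {(0,0), (0,1)} is det [[14, -14], [6, 24]] = 420 ≠ 0, so this unfolding has rank ≥ 2; CP rank is at least every unfolding rank, so rank(T) ≥ 2. (Unfolding ranks only ever bound the CP rank from below — rank(T) can be strictly larger than all of them — so the matching upper bound has to come from an explicit 2-term decomposition.)
Upper bound — finding two terms. Every mode-1 slice of T is a multiple of one matrix: T[i,:,:] = a[i]·M with a = [1, 0] and M = [[14, 6], [-14, 24]] (rows indexed by j, columns by k). So it suffices to write M as a sum of two rank-1 matrices.
Splitting M by its rows (j = 0, 1), M = [1, 0][14, 6]ᵀ + [0, 1][-14, 24]ᵀ.
Hence T = [1, 0] (x) [1, 0] (x) [14, 6] + [1, 0] (x) [0, 1] (x) [-14, 24], so rank(T) ≤ 2.
These bounds meet, so rank(T) = 2.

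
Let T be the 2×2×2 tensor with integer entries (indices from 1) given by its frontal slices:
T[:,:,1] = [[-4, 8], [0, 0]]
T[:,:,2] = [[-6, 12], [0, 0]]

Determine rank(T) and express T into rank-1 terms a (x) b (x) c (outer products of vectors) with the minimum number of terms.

rank(T) = 1

Lower bound: T ≠ 0 (e.g. T[1,1,1] = -4), so rank(T) ≥ 1.
Upper bound: if T = a (x) b (x) c then every fibre of T is a multiple of the corresponding factor, so read the factors off the fibres through the nonzero entry T[1,1,1] = -4.
The mode-1 fibre T[:,1,1] = [-4, 0] gives a = [1, 0] (primitive direction); the mode-2 fibre T[1,:,1] = [-4, 8] gives b = [1, -2]; then c[k] = T[1,1,k] / (a[1]·b[1]) = [-4, -6] / 1 = [-4, -6].
Expanding [1, 0] (x) [1, -2] (x) [-4, -6] reproduces all 8 entries of T, so T = [1, 0] (x) [1, -2] (x) [-4, -6] and rank(T) ≤ 1.
These bounds meet, so rank(T) = 1.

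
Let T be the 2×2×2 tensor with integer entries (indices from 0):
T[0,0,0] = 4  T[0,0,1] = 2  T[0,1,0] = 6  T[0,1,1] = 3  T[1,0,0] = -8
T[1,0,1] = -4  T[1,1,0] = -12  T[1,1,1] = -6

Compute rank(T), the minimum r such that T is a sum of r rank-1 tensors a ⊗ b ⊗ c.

Lower bound: T ≠ 0 (e.g. T[0,0,0] = 4), so rank(T) ≥ 1.
Upper bound: the mode-1 fibre T[:,0,0] = [4, -8] gives a = [1, -2] (primitive direction); the mode-2 fibre T[0,:,0] = [4, 6] gives b = [2, 3]; then c[k] = T[0,0,k] / (a[0]·b[0]) = [4, 2] / 2 = [2, 1].
Expanding [1, -2] ⊗ [2, 3] ⊗ [2, 1] reproduces all 8 entries of T, so T = [1, -2] ⊗ [2, 3] ⊗ [2, 1] and rank(T) ≤ 1.
These bounds meet, so rank(T) = 1.

1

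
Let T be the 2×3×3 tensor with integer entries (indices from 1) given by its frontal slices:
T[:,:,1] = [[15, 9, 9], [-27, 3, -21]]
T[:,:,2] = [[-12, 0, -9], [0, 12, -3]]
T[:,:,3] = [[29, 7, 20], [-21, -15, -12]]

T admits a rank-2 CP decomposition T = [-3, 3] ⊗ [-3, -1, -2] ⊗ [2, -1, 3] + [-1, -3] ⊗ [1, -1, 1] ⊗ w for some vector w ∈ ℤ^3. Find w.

w = [3, 3, -2]

Subtract the known terms from T to get the rank-1 residual R = [-1, -3] ⊗ [1, -1, 1] ⊗ w, so R[i,j,k] = a[i]·b[j]·w[k]. Pick indices with nonzero a[1]·b[1] = (-1)·(1) = -1. Only the fibre through (1,1,·) is needed: R[1,1,:] = T[1,1,:] − Σₗ aₗ[1]bₗ[1]cₗ = [15, -12, 29] − (-3)·(-3)·[2, -1, 3] = [-3, -3, 2]. Then w[k] = R[1,1,k] / -1 for each k, giving w = [-3, -3, 2] / -1 = [3, 3, -2].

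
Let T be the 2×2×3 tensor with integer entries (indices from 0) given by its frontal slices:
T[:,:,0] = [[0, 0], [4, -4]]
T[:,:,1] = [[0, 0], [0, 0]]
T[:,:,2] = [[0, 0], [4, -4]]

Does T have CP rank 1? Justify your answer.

Yes

If T = a ⊗ b ⊗ c then every fibre of T is a multiple of the corresponding factor, so read the factors off the fibres through the nonzero entry T[1,0,0] = 4.
The mode-1 fibre T[:,0,0] = [0, 4] gives a = [0, 1] (primitive direction); the mode-2 fibre T[1,:,0] = [4, -4] gives b = [1, -1]; then c[k] = T[1,0,k] / (a[1]·b[0]) = [4, 0, 4] / 1 = [4, 0, 4].
Expanding [0, 1] ⊗ [1, -1] ⊗ [4, 0, 4] reproduces all 12 entries of T, so T = [0, 1] ⊗ [1, -1] ⊗ [4, 0, 4] and rank(T) ≤ 1.
Equivalently every frontal slice T[:,:,k] is c[k] times the rank-1 matrix [0, 1] ⊗ [1, -1]. So T has rank 1 (it is nonzero).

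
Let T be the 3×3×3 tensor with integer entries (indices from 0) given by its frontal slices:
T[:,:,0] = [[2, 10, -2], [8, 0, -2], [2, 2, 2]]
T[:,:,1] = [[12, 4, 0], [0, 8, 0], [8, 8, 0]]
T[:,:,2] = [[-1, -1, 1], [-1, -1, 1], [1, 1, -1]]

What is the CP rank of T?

Lower bound: the mode-2 unfolding of T (rows indexed by j, columns by (i,k) = (0,0), (0,1), (0,2), (1,0), (1,1), (1,2), (2,0), (2,1), (2,2)) is [[2, 12, -1, 8, 0, -1, 2, 8, 1], [10, 4, -1, 0, 8, -1, 2, 8, 1], [-2, 0, 1, -2, 0, 1, 2, 0, -1]].
There the 3×3 minor on rows j ∈ {0, 1, 2}, columns (i,k) ∈ {(0,0), (0,1), (0,2)} is det [[2, 12, -1], [10, 4, -1], [-2, 0, 1]] = -96 ≠ 0, so this unfolding has rank ≥ 3; CP rank is at least every unfolding rank, so rank(T) ≥ 3. (Flattening ranks never certify an upper bound on CP rank; for that we must actually write T with 3 rank-1 terms.)
Upper bound: T is a sum of 3 rank-1 terms, T = (1, -1, 0) ⊗ (1, -1, 0) ⊗ (-4, 4, 0) + (1, 1, -1) ⊗ (1, 1, -1) ⊗ (2, 0, -1) + (2, 1, 2) ⊗ (1, 1, 0) ⊗ (2, 4, 0) (one valid choice — decompositions are not unique — normalised so each a, b is primitive with positive first nonzero entry; check it by expanding all entries), so rank(T) ≤ 3.
These bounds meet, so rank(T) = 3.

3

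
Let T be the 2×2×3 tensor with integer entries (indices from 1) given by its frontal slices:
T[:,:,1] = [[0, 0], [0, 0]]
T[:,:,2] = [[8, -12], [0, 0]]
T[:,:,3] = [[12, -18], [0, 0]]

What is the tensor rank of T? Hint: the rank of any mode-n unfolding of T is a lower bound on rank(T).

1

Lower bound: T ≠ 0 (e.g. T[1,1,2] = 8), so rank(T) ≥ 1.
Upper bound: the mode-1 fibre T[:,1,2] = [8, 0] gives a = [1, 0] (primitive direction); the mode-2 fibre T[1,:,2] = [8, -12] gives b = [2, -3]; then c[k] = T[1,1,k] / (a[1]·b[1]) = [0, 8, 12] / 2 = [0, 4, 6].
Expanding [1, 0] ⊗ [2, -3] ⊗ [0, 4, 6] reproduces all 12 entries of T, so T = [1, 0] ⊗ [2, -3] ⊗ [0, 4, 6] and rank(T) ≤ 1.
These bounds meet, so rank(T) = 1.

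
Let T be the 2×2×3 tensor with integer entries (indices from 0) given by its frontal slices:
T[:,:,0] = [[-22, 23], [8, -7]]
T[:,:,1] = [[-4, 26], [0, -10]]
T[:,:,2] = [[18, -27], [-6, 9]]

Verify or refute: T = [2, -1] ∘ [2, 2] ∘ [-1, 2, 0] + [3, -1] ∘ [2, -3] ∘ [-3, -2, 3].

Yes

Reconstruct entrywise from the claimed factors. For example, T[1,0,1] = 0 and Σₗ aₗ[1]bₗ[0]cₗ[1] = (-1)·(2)·(2) + (-1)·(2)·(-2) = 0; checking all 12 entries, every one matches. The claim holds.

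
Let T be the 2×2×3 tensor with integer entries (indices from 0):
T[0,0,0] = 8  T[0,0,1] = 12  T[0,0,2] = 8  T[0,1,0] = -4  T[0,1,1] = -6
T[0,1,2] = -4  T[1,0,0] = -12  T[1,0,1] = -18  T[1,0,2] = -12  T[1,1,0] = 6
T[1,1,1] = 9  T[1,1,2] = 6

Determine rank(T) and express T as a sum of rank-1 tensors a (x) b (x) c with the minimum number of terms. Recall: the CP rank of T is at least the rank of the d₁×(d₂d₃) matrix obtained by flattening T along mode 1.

rank(T) = 1

Lower bound: T ≠ 0 (e.g. T[0,0,0] = 8), so rank(T) ≥ 1.
Upper bound: if T = a (x) b (x) c then every fibre of T is a multiple of the corresponding factor, so read the factors off the fibres through the nonzero entry T[0,0,0] = 8.
The mode-1 fibre T[:,0,0] = [8, -12] gives a = (2, -3) (primitive direction); the mode-2 fibre T[0,:,0] = [8, -4] gives b = (2, -1); then c[k] = T[0,0,k] / (a[0]·b[0]) = [8, 12, 8] / 4 = (2, 3, 2).
Expanding (2, -3) (x) (2, -1) (x) (2, 3, 2) reproduces all 12 entries of T, so T = (2, -3) (x) (2, -1) (x) (2, 3, 2) and rank(T) ≤ 1.
These bounds meet, so rank(T) = 1.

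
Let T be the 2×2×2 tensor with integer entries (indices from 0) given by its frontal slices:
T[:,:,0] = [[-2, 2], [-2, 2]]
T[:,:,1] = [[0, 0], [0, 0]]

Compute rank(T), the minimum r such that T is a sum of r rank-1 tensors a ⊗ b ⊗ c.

1

Lower bound: T ≠ 0 (e.g. T[0,0,0] = -2), so rank(T) ≥ 1.
Upper bound: if T = a ⊗ b ⊗ c then every fibre of T is a multiple of the corresponding factor, so read the factors off the fibres through the nonzero entry T[0,0,0] = -2.
The mode-1 fibre T[:,0,0] = [-2, -2] gives a = [1, 1] (primitive direction); the mode-2 fibre T[0,:,0] = [-2, 2] gives b = [1, -1]; then c[k] = T[0,0,k] / (a[0]·b[0]) = [-2, 0] / 1 = [-2, 0].
Expanding [1, 1] ⊗ [1, -1] ⊗ [-2, 0] reproduces all 8 entries of T, so T = [1, 1] ⊗ [1, -1] ⊗ [-2, 0] and rank(T) ≤ 1.
These bounds meet, so rank(T) = 1.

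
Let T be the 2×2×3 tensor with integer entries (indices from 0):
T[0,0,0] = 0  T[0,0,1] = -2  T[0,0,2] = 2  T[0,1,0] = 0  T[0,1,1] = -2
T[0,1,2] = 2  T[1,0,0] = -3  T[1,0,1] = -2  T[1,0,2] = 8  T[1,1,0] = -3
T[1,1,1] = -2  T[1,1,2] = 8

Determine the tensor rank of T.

2

Lower bound: in the mode-1 unfolding of T (rows indexed by i, columns by (j,k)) the 2×2 minor on rows i ∈ {0, 1}, columns (j,k) ∈ {(0,0), (0,1)} is det [[0, -2], [-3, -2]] = -6 ≠ 0, so that unfolding has rank ≥ 2 and hence rank(T) ≥ 2 (CP rank is at least every unfolding rank, though it can be larger).
Upper bound: T[:,j,:] = b[j]·M for every slice, with b = [1, 1] and M = [[0, -2, 2], [-3, -2, 8]] (rows i, columns k).
Splitting M by its rows (i = 0, 1), M = [1, 0][0, -2, 2]ᵀ + [0, 1][-3, -2, 8]ᵀ.
Hence T = [1, 0] (x) [1, 1] (x) [0, -2, 2] + [0, 1] (x) [1, 1] (x) [-3, -2, 8], so rank(T) ≤ 2.
These bounds meet, so rank(T) = 2.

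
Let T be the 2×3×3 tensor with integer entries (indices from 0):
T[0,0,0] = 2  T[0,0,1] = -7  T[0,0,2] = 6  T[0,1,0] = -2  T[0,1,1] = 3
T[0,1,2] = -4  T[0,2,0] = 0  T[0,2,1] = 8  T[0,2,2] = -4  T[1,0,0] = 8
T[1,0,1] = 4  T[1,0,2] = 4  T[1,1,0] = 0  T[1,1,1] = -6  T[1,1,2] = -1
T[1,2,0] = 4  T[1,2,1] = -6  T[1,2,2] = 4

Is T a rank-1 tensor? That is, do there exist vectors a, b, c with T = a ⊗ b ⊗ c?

No

The mode-3 unfolding of T (rows indexed by k, columns by (i,j) = (0,0), (0,1), (0,2), (1,0), (1,1), (1,2)) is [[2, -2, 0, 8, 0, 4], [-7, 3, 8, 4, -6, -6], [6, -4, -4, 4, -1, 4]].
There the 3×3 minor on rows k ∈ {0, 1, 2}, columns (i,j) ∈ {(0,0), (0,1), (1,0)} is det [[2, -2, 8], [-7, 3, 4], [6, -4, 4]] = 32 ≠ 0, so this unfolding has rank ≥ 3; CP rank is at least every unfolding rank, so rank(T) ≥ 3.
In particular rank(T) ≥ 3 > 1, so T is not rank-1.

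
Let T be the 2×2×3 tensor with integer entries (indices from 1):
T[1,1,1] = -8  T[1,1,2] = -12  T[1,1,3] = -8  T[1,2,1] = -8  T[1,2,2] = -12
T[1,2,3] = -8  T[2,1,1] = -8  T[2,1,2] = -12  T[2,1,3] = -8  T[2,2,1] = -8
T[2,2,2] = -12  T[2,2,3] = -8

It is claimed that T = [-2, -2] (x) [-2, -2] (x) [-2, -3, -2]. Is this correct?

Yes

Reconstruct entrywise from the claimed factors. For example, T[2,1,1] = -8 and Σₗ aₗ[2]bₗ[1]cₗ[1] = (-2)·(-2)·(-2) = -8; checking all 12 entries, every one matches. The claim holds.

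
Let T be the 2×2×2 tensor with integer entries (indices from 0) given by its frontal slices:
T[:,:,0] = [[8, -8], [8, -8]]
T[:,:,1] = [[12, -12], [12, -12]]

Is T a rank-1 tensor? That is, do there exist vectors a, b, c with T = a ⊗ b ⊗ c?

Yes

The mode-1 fibre T[:,0,0] = [8, 8] gives a = (1, 1) (primitive direction); the mode-2 fibre T[0,:,0] = [8, -8] gives b = (1, -1); then c[k] = T[0,0,k] / (a[0]·b[0]) = [8, 12] / 1 = (8, 12).
Expanding (1, 1) ⊗ (1, -1) ⊗ (8, 12) reproduces all 8 entries of T, so T = (1, 1) ⊗ (1, -1) ⊗ (8, 12) and rank(T) ≤ 1.
Equivalently every frontal slice T[:,:,k] is c[k] times the rank-1 matrix (1, 1) ⊗ (1, -1). So T has rank 1 (it is nonzero).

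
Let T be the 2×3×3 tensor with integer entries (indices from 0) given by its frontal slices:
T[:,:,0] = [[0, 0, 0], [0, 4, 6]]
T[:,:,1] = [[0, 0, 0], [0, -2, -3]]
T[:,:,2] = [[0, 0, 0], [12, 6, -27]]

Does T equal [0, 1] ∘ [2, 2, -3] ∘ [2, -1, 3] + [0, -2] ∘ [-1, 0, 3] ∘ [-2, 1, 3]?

Yes

Reconstruct entrywise from the claimed factors. For example, T[1,1,2] = 6 and Σₗ aₗ[1]bₗ[1]cₗ[2] = (1)·(2)·(3) + (-2)·(0)·(3) = 6; checking all 18 entries, every one matches. The claim holds.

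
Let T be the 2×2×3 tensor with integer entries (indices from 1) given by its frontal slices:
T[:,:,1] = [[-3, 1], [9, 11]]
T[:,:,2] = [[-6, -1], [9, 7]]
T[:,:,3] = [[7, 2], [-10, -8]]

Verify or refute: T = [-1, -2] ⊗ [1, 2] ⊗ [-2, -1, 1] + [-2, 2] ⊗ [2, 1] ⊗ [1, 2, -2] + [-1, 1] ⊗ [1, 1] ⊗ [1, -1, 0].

Reconstruct entrywise from the claimed factors. For example, T[2,2,3] = -8 and Σₗ aₗ[2]bₗ[2]cₗ[3] = (-2)·(2)·(1) + (2)·(1)·(-2) + (1)·(1)·(0) = -8; checking all 12 entries, every one matches. The claim holds.

Yes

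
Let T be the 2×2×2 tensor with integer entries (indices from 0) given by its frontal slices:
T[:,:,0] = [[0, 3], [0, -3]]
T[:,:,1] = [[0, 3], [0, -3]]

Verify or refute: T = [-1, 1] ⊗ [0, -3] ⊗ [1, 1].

Yes

Reconstruct entrywise from the claimed factors. For example, T[1,0,1] = 0 and Σₗ aₗ[1]bₗ[0]cₗ[1] = (1)·(0)·(1) = 0; checking all 8 entries, every one matches. The claim holds.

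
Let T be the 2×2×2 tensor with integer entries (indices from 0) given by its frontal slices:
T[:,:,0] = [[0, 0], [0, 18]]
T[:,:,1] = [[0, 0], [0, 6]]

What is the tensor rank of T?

Lower bound: T ≠ 0 (e.g. T[1,1,0] = 18), so rank(T) ≥ 1.
Upper bound: if T = a ⊗ b ⊗ c then every fibre of T is a multiple of the corresponding factor, so read the factors off the fibres through the nonzero entry T[1,1,0] = 18.
The mode-1 fibre T[:,1,0] = [0, 18] gives a = [0, 1] (primitive direction); the mode-2 fibre T[1,:,0] = [0, 18] gives b = [0, 1]; then c[k] = T[1,1,k] / (a[1]·b[1]) = [18, 6] / 1 = [18, 6].
Expanding [0, 1] ⊗ [0, 1] ⊗ [18, 6] reproduces all 8 entries of T, so T = [0, 1] ⊗ [0, 1] ⊗ [18, 6] and rank(T) ≤ 1.
These bounds meet, so rank(T) = 1.
Check entry T[1,0,0] = 0: (1)·(0)·(18) = 0.

1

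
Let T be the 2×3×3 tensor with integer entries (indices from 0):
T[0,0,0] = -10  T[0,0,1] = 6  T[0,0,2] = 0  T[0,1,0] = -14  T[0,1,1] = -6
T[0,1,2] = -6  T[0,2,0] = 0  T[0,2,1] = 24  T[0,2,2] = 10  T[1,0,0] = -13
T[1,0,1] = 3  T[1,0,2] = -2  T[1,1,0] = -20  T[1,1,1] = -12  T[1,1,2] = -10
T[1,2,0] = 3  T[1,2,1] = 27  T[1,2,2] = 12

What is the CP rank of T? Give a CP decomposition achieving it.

Lower bound: the mode-3 unfolding of T (rows indexed by k, columns by (i,j) = (0,0), (0,1), (0,2), (1,0), (1,1), (1,2)) is [[-10, -14, 0, -13, -20, 3], [6, -6, 24, 3, -12, 27], [0, -6, 10, -2, -10, 12]].
There the 2×2 minor on rows k ∈ {0, 1}, columns (i,j) ∈ {(0,0), (0,1)} is det [[-10, -14], [6, -6]] = 144 ≠ 0, so this unfolding has rank ≥ 2; CP rank is at least every unfolding rank, so rank(T) ≥ 2. (Unfolding ranks only ever bound the CP rank from below — rank(T) can be strictly larger than all of them — so the matching upper bound has to come from an explicit 2-term decomposition.)
Upper bound — finding two terms. Write S_k = T[:,:,k] for the frontal slices: S₀ = [[-10, -14, 0], [-13, -20, 3]], S₁ = [[6, -6, 24], [3, -12, 27]], S₂ = [[0, -6, 10], [-2, -10, 12]].
If T = a₁ ∘ b₁ ∘ c₁ + a₂ ∘ b₂ ∘ c₂ then each S_k = c₁[k]·a₁b₁ᵀ + c₂[k]·a₂b₂ᵀ. S₀ and S₁ are linearly independent, so a₁b₁ᵀ and a₂b₂ᵀ must span the same plane of matrices: they are the rank-1 matrices of the form x·S₀ + y·S₁.
The 2×2 minor of x·S₀ + y·S₁ on rows {0,1}, columns {0,1} is 18·x² − 36·xy − 54·y² = 18·(x − 3·y)(x + y), vanishing at (x:y) = (3:1) and (1:-1).
M₁ = 3·S₀ + S₁ = [[-24, -48, 24], [-36, -72, 36]] = (-12)·[2, 3][1, 2, -1]ᵀ and M₂ = S₀ − S₁ = [[-16, -8, -24], [-16, -8, -24]] = (-8)·[1, 1][2, 1, 3]ᵀ, so take a₁ = [2, 3], b₁ = [1, 2, -1], a₂ = [1, 1], b₂ = [2, 1, 3].
Each slice is an integer combination of E₁ = a₁b₁ᵀ and E₂ = a₂b₂ᵀ: S₀ = −3·E₁ − 2·E₂, S₁ = −3·E₁ + 6·E₂, S₂ = −2·E₁ + 2·E₂; reading off coefficients, c₁ = [-3, -3, -2] and c₂ = [-2, 6, 2].
Hence T = [2, 3] ∘ [1, 2, -1] ∘ [-3, -3, -2] + [1, 1] ∘ [2, 1, 3] ∘ [-2, 6, 2], so rank(T) ≤ 2.
These bounds meet, so rank(T) = 2.
Check entry T[1,0,1] = 3: (3)·(1)·(-3) + (1)·(2)·(6) = 3.

rank(T) = 2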